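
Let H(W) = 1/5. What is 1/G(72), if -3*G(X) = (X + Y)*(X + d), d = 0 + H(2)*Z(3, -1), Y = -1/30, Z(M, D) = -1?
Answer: -450/775081 ≈ -0.00058058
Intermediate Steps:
H(W) = ⅕
Y = -1/30 (Y = (1/30)*(-1) = -1/30 ≈ -0.033333)
d = -⅕ (d = 0 + (⅕)*(-1) = 0 - ⅕ = -⅕ ≈ -0.20000)
G(X) = -(-⅕ + X)*(-1/30 + X)/3 (G(X) = -(X - 1/30)*(X - ⅕)/3 = -(-1/30 + X)*(-⅕ + X)/3 = -(-⅕ + X)*(-1/30 + X)/3)
1/G(72) = 1/(-1/450 - ⅓*72² + (7/90)*72) = 1/(-1/450 - ⅓*5184 + 28/5) = 1/(-1/450 - 1728 + 28/5) = 1/(-775081/450) = -450/775081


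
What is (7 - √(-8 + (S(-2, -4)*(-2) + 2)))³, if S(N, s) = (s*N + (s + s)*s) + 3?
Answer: (7 - 2*I*√23)³ ≈ -1589.0 - 527.54*I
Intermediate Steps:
S(N, s) = 3 + 2*s² + N*s (S(N, s) = (N*s + (2*s)*s) + 3 = (N*s + 2*s²) + 3 = (2*s² + N*s) + 3 = 3 + 2*s² + N*s)
(7 - √(-8 + (S(-2, -4)*(-2) + 2)))³ = (7 - √(-8 + ((3 + 2*(-4)² - 2*(-4))*(-2) + 2)))³ = (7 - √(-8 + ((3 + 2*16 + 8)*(-2) + 2)))³ = (7 - √(-8 + ((3 + 32 + 8)*(-2) + 2)))³ = (7 - √(-8 + (43*(-2) + 2)))³ = (7 - √(-8 + (-86 + 2)))³ = (7 - √(-8 - 84))³ = (7 - √(-92))³ = (7 - 2*I*√23)³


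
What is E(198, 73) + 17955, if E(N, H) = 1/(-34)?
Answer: 610469/34 ≈ 17955.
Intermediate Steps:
E(N, H) = -1/34
E(198, 73) + 17955 = -1/34 + 17955 = 610469/34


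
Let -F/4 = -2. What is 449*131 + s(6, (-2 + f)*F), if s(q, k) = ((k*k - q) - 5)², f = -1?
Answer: 378044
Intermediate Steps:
F = 8 (F = -4*(-2) = 8)
s(q, k) = (-5 + k² - q)² (s(q, k) = ((k² - q) - 5)² = (-5 + k² - q)²)
449*131 + s(6, (-2 + f)*F) = 449*131 + (5 + 6 - ((-2 - 1)*8)²)² = 58819 + (5 + 6 - (-3*8)²)² = 58819 + (5 + 6 - 1*(-24)²)² = 58819 + (5 + 6 - 1*576)² = 58819 + (5 + 6 - 576)² = 58819 + (-565)² = 58819 + 319225 = 378044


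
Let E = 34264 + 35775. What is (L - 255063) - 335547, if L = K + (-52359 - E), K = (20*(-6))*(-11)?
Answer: -711688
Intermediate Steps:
E = 70039
K = 1320 (K = -120*(-11) = 1320)
L = -121078 (L = 1320 + (-52359 - 1*70039) = 1320 + (-52359 - 70039) = 1320 - 122398 = -121078)
(L - 255063) - 335547 = (-121078 - 255063) - 335547 = -376141 - 335547 = -711688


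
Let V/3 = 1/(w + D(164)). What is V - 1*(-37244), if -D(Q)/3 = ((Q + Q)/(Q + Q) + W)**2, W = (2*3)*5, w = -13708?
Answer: 617915201/16591 ≈ 37244.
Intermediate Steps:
W = 30 (W = 6*5 = 30)
D(Q) = -2883 (D(Q) = -3*((Q + Q)/(Q + Q) + 30)**2 = -3*((2*Q)/((2*Q)) + 30)**2 = -3*((2*Q)*(1/(2*Q)) + 30)**2 = -3*(1 + 30)**2 = -3*31**2 = -3*961 = -2883)
V = -3/16591 (V = 3/(-13708 - 2883) = 3/(-16591) = 3*(-1/16591) = -3/16591 ≈ -0.00018082)
V - 1*(-37244) = -3/16591 - 1*(-37244) = -3/16591 + 37244 = 617915201/16591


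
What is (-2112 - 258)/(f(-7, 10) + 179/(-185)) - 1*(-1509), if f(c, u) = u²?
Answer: 9069313/6107 ≈ 1485.1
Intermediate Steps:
(-2112 - 258)/(f(-7, 10) + 179/(-185)) - 1*(-1509) = (-2112 - 258)/(10² + 179/(-185)) - 1*(-1509) = -2370/(100 + 179*(-1/185)) + 1509 = -2370/(100 - 179/185) + 1509 = -2370/18321/185 + 1509 = -2370*185/18321 + 1509 = -146150/6107 + 1509 = 9069313/6107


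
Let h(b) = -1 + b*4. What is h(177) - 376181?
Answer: -375474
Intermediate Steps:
h(b) = -1 + 4*b
h(177) - 376181 = (-1 + 4*177) - 376181 = (-1 + 708) - 376181 = 707 - 376181 = -375474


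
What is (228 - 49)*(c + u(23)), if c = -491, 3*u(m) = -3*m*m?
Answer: -182580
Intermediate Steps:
u(m) = -m² (u(m) = (-3*m*m)/3 = (-3*m²)/3 = -m²)
(228 - 49)*(c + u(23)) = (228 - 49)*(-491 - 1*23²) = 179*(-491 - 1*529) = 179*(-491 - 529) = 179*(-1020) = -182580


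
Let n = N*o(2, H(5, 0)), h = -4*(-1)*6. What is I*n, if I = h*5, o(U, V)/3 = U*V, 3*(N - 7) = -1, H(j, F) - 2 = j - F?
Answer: 33600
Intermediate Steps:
H(j, F) = 2 + j - F (H(j, F) = 2 + (j - F) = 2 + j - F)
h = 24 (h = 4*6 = 24)
N = 20/3 (N = 7 + (⅓)*(-1) = 7 - ⅓ = 20/3 ≈ 6.6667)
o(U, V) = 3*U*V (o(U, V) = 3*(U*V) = 3*U*V)
I = 120 (I = 24*5 = 120)
n = 280 (n = 20*(3*2*(2 + 5 - 1*0))/3 = 20*(3*2*(2 + 5 + 0))/3 = 20*(3*2*7)/3 = (20/3)*42 = 280)
I*n = 120*280 = 33600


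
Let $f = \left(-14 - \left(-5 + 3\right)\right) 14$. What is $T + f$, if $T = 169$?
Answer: $1$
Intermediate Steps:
$f = -168$ ($f = \left(-14 - -2\right) 14 = \left(-14 + 2\right) 14 = \left(-12\right) 14 = -168$)
$T + f = 169 - 168 = 1$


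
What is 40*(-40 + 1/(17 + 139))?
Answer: -62390/39 ≈ -1599.7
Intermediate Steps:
40*(-40 + 1/(17 + 139)) = 40*(-40 + 1/156) = 40*(-6239/156) = -62390/39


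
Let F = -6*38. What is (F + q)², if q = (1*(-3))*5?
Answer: 59049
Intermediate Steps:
q = -15 (q = -3*5 = -15)
F = -228
(F + q)² = (-228 - 15)² = (-243)² = 59049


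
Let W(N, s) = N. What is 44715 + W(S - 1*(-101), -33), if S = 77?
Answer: 44893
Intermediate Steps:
44715 + W(S - 1*(-101), -33) = 44715 + (77 - 1*(-101)) = 44715 + (77 + 101) = 44715 + 178 = 44893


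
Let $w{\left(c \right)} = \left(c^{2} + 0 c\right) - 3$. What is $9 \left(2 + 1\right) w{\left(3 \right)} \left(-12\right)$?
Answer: $-1944$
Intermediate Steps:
$w{\left(c \right)} = -3 + c^{2}$ ($w{\left(c \right)} = \left(c^{2} + 0\right) - 3 = c^{2} - 3 = -3 + c^{2}$)
$9 \left(2 + 1\right) w{\left(3 \right)} \left(-12\right) = 9 \left(2 + 1\right) \left(-3 + 3^{2}\right) \left(-12\right) = 9 \cdot 3 \left(-3 + 9\right) \left(-12\right) = 9 \cdot 3 \cdot 6 \left(-12\right) = 9 \cdot 18 \left(-12\right) = 162 \left(-12\right) = -1944$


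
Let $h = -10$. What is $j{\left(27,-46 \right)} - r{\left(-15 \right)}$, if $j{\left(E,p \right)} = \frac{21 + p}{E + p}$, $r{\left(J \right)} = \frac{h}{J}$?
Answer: $\frac{37}{57} \approx 0.64912$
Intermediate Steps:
$r{\left(J \right)} = - \frac{10}{J}$
$j{\left(E,p \right)} = \frac{21 + p}{E + p}$
$j{\left(27,-46 \right)} - r{\left(-15 \right)} = \frac{21 - 46}{27 - 46} - - \frac{10}{-15} = \frac{1}{-19} \left(-25\right) - \left(-10\right) \left(- \frac{1}{15}\right) = \left(- \frac{1}{19}\right) \left(-25\right) - \frac{2}{3} = \frac{25}{19} - \frac{2}{3} = \frac{37}{57}$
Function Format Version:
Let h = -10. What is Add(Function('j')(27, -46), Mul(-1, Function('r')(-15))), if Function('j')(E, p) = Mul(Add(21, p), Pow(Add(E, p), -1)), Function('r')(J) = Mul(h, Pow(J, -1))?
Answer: Rational(37, 57) ≈ 0.64912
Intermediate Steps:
Function('r')(J) = Mul(-10, Pow(J, -1))
Function('j')(E, p) = Mul(Pow(Add(E, p), -1), Add(21, p))
Add(Function('j')(27, -46), Mul(-1, Function('r')(-15))) = Add(Mul(Pow(Add(27, -46), -1), Add(21, -46)), Mul(-1, Mul(-10, Pow(-15, -1)))) = Add(Mul(Pow(-19, -1), -25), Mul(-1, Mul(-10, Rational(-1, 15)))) = Add(Mul(Rational(-1, 19), -25), Mul(-1, Rational(2, 3))) = Add(Rational(25, 19), Rational(-2, 3)) = Rational(37, 57)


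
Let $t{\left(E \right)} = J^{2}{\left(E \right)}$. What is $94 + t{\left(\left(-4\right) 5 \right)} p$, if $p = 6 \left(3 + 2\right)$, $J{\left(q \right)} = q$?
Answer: $12094$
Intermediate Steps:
$t{\left(E \right)} = E^{2}$
$p = 30$ ($p = 6 \cdot 5 = 30$)
$94 + t{\left(\left(-4\right) 5 \right)} p = 94 + \left(\left(-4\right) 5\right)^{2} \cdot 30 = 94 + \left(-20\right)^{2} \cdot 30 = 94 + 400 \cdot 30 = 94 + 12000 = 12094$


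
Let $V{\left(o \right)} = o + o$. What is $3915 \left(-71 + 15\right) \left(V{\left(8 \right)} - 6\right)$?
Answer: $-2192400$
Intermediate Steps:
$V{\left(o \right)} = 2 o$
$3915 \left(-71 + 15\right) \left(V{\left(8 \right)} - 6\right) = 3915 \left(-71 + 15\right) \left(2 \cdot 8 - 6\right) = 3915 \left(- 56 \left(16 - 6\right)\right) = 3915 \left(\left(-56\right) 10\right) = 3915 \left(-560\right) = -2192400$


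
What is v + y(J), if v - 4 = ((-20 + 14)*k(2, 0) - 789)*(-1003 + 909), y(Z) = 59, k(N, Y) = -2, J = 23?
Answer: 73101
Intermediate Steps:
v = 73042 (v = 4 + ((-20 + 14)*(-2) - 789)*(-1003 + 909) = 4 + (-6*(-2) - 789)*(-94) = 4 + (12 - 789)*(-94) = 4 - 777*(-94) = 4 + 73038 = 73042)
v + y(J) = 73042 + 59 = 73101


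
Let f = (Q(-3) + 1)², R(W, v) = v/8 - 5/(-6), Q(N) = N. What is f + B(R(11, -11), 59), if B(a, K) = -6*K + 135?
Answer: -215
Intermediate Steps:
R(W, v) = ⅚ + v/8 (R(W, v) = v*(⅛) - 5*(-⅙) = v/8 + ⅚ = ⅚ + v/8)
B(a, K) = 135 - 6*K
f = 4 (f = (-3 + 1)² = (-2)² = 4)
f + B(R(11, -11), 59) = 4 + (135 - 6*59) = 4 + (135 - 354) = 4 - 219 = -215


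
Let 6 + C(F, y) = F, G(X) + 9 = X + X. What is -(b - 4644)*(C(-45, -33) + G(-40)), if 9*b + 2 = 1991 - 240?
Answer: -1868860/3 ≈ -6.2295e+5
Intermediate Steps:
G(X) = -9 + 2*X (G(X) = -9 + (X + X) = -9 + 2*X)
b = 583/3 (b = -2/9 + (1991 - 240)/9 = -2/9 + (⅑)*1751 = -2/9 + 1751/9 = 583/3 ≈ 194.33)
C(F, y) = -6 + F
-(b - 4644)*(C(-45, -33) + G(-40)) = -(583/3 - 4644)*((-6 - 45) + (-9 + 2*(-40))) = -(-13349)*(-51 + (-9 - 80))/3 = -(-13349)*(-51 - 89)/3 = -(-13349)*(-140)/3 = -1*1868860/3 = -1868860/3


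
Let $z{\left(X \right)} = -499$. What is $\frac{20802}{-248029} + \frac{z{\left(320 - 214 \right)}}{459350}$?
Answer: $- \frac{9679165171}{113932121150} \approx -0.084956$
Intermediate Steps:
$\frac{20802}{-248029} + \frac{z{\left(320 - 214 \right)}}{459350} = \frac{20802}{-248029} - \frac{499}{459350} = 20802 \left(- \frac{1}{248029}\right) - \frac{499}{459350} = - \frac{20802}{248029} - \frac{499}{459350} = - \frac{9679165171}{113932121150}$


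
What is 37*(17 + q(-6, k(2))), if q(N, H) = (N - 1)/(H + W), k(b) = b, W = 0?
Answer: 999/2 ≈ 499.50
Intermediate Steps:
q(N, H) = (-1 + N)/H (q(N, H) = (N - 1)/(H + 0) = (-1 + N)/H)
37*(17 + q(-6, k(2))) = 37*(17 + (-1 - 6)/2) = 37*(17 + (½)*(-7)) = 37*(17 - 7/2) = 37*(27/2) = 999/2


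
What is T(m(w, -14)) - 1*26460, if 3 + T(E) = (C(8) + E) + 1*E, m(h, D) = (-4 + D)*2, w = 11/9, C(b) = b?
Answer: -26527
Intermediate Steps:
w = 11/9 (w = 11*(⅑) = 11/9 ≈ 1.2222)
m(h, D) = -8 + 2*D
T(E) = 5 + 2*E (T(E) = -3 + ((8 + E) + 1*E) = -3 + ((8 + E) + E) = -3 + (8 + 2*E) = 5 + 2*E)
T(m(w, -14)) - 1*26460 = (5 + 2*(-8 + 2*(-14))) - 1*26460 = (5 + 2*(-8 - 28)) - 26460 = (5 + 2*(-36)) - 26460 = (5 - 72) - 26460 = -67 - 26460 = -26527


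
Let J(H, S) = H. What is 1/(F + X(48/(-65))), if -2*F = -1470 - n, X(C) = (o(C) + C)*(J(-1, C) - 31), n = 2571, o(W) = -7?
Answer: 130/294857 ≈ 0.00044089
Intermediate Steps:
X(C) = 224 - 32*C (X(C) = (-7 + C)*(-1 - 31) = (-7 + C)*(-32) = 224 - 32*C)
F = 4041/2 (F = -(-1470 - 1*2571)/2 = -(-1470 - 2571)/2 = -1/2*(-4041) = 4041/2 ≈ 2020.5)
1/(F + X(48/(-65))) = 1/(4041/2 + (224 - 1536/(-65))) = 1/(4041/2 + (224 - 1536*(-1)/65)) = 1/(4041/2 + (224 - 32*(-48/65))) = 1/(4041/2 + (224 + 1536/65)) = 1/(4041/2 + 16096/65) = 1/(294857/130) = 130/294857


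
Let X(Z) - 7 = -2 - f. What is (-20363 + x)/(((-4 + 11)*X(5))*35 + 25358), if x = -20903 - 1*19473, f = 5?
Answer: -60739/25358 ≈ -2.3953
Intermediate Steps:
X(Z) = 0 (X(Z) = 7 + (-2 - 1*5) = 7 + (-2 - 5) = 7 - 7 = 0)
x = -40376 (x = -20903 - 19473 = -40376)
(-20363 + x)/(((-4 + 11)*X(5))*35 + 25358) = (-20363 - 40376)/(((-4 + 11)*0)*35 + 25358) = -60739/((7*0)*35 + 25358) = -60739/(0*35 + 25358) = -60739/(0 + 25358) = -60739/25358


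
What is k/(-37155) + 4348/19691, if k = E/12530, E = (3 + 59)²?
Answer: 144581789714/654799098975 ≈ 0.22080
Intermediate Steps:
E = 3844 (E = 62² = 3844)
k = 1922/6265 (k = 3844/12530 = 3844*(1/12530) = 1922/6265 ≈ 0.30678)
k/(-37155) + 4348/19691 = (1922/6265)/(-37155) + 4348/19691 = (1922/6265)*(-1/37155) + 4348*(1/19691) = -1922/232776075 + 4348/19691 = 144581789714/654799098975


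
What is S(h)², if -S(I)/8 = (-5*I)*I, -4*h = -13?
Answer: 714025/4 ≈ 1.7851e+5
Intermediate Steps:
h = 13/4 (h = -¼*(-13) = 13/4 ≈ 3.2500)
S(I) = 40*I² (S(I) = -8*(-5*I)*I = -(-40)*I² = 40*I²)
S(h)² = (40*(13/4)²)² = (40*(169/16))² = (845/2)² = 714025/4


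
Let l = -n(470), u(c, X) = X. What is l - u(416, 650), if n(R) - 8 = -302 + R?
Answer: -826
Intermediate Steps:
n(R) = -294 + R (n(R) = 8 + (-302 + R) = -294 + R)
l = -176 (l = -(-294 + 470) = -1*176 = -176)
l - u(416, 650) = -176 - 1*650 = -176 - 650 = -826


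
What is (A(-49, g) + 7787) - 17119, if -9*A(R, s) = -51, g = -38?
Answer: -27979/3 ≈ -9326.3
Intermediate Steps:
A(R, s) = 17/3 (A(R, s) = -⅑*(-51) = 17/3)
(A(-49, g) + 7787) - 17119 = (17/3 + 7787) - 17119 = 23378/3 - 17119 = -27979/3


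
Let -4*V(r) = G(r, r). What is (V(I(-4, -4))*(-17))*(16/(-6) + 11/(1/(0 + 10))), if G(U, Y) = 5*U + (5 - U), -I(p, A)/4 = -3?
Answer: 145061/6 ≈ 24177.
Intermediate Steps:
I(p, A) = 12 (I(p, A) = -4*(-3) = 12)
G(U, Y) = 5 + 4*U
V(r) = -5/4 - r (V(r) = -(5 + 4*r)/4 = -5/4 - r)
(V(I(-4, -4))*(-17))*(16/(-6) + 11/(1/(0 + 10))) = ((-5/4 - 1*12)*(-17))*(16/(-6) + 11/(1/(0 + 10))) = ((-5/4 - 12)*(-17))*(16*(-⅙) + 11/(1/10)) = (-53/4*(-17))*(-8/3 + 11/(⅒)) = 901*(-8/3 + 11*10)/4 = 901*(-8/3 + 110)/4 = (901/4)*(322/3) = 145061/6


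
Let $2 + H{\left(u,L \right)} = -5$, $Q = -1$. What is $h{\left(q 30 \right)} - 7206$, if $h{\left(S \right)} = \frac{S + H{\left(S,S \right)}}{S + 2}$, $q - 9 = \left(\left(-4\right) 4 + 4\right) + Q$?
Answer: $- \frac{850181}{118} \approx -7204.9$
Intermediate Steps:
$q = -4$ ($q = 9 + \left(\left(\left(-4\right) 4 + 4\right) - 1\right) = 9 + \left(\left(-16 + 4\right) - 1\right) = 9 - 13 = -4$)
$H{\left(u,L \right)} = -7$ ($H{\left(u,L \right)} = -2 - 5 = -7$)
$h{\left(S \right)} = \frac{-7 + S}{2 + S}$ ($h{\left(S \right)} = \frac{S - 7}{S + 2} = \frac{-7 + S}{2 + S}$)
$h{\left(q 30 \right)} - 7206 = \frac{-7 - 120}{2 - 120} - 7206 = \frac{1}{-118} \left(-127\right) - 7206 = \left(- \frac{1}{118}\right) \left(-127\right) - 7206 = \frac{127}{118} - 7206 = - \frac{850181}{118}$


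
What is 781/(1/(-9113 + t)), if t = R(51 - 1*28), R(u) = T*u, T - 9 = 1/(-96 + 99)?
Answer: -20848795/3 ≈ -6.9496e+6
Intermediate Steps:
T = 28/3 (T = 9 + 1/(-96 + 99) = 9 + 1/3 = 9 + ⅓ = 28/3 ≈ 9.3333)
R(u) = 28*u/3
t = 644/3 (t = 28*(51 - 1*28)/3 = 28*(51 - 28)/3 = (28/3)*23 = 644/3 ≈ 214.67)
781/(1/(-9113 + t)) = 781/(1/(-9113 + 644/3)) = 781/(1/(-26695/3)) = 781/(-3/26695) = 781*(-26695/3) = -20848795/3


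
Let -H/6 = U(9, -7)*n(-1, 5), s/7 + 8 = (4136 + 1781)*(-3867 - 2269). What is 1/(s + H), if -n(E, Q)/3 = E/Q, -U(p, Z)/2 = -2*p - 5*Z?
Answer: -5/1270734588 ≈ -3.9347e-9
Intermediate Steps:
U(p, Z) = 4*p + 10*Z (U(p, Z) = -2*(-2*p - 5*Z) = -2*(-5*Z - 2*p) = 4*p + 10*Z)
n(E, Q) = -3*E/Q
s = -254147040 (s = -56 + 7*((4136 + 1781)*(-3867 - 2269)) = -56 + 7*(5917*(-6136)) = -56 + 7*(-36306712) = -56 - 254146984 = -254147040)
H = 612/5 (H = -6*(4*9 + 10*(-7))*(-3*(-1)/5) = -6*(36 - 70)*(-3*(-1)*⅕) = -(-204)*3/5 = -6*(-102/5) = 612/5 ≈ 122.40)
1/(s + H) = 1/(-254147040 + 612/5) = 1/(-1270734588/5) = -5/1270734588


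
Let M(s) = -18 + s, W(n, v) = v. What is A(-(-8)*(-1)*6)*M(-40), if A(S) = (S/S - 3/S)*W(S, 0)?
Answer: 0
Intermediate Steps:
A(S) = 0 (A(S) = (S/S - 3/S)*0 = (1 - 3/S)*0 = 0)
A(-(-8)*(-1)*6)*M(-40) = 0*(-18 - 40) = 0*(-58) = 0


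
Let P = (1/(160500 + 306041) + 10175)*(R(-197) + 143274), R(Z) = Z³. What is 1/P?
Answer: -466541/35612874137764924 ≈ -1.3100e-11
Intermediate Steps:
P = -35612874137764924/466541 (P = (1/(160500 + 306041) + 10175)*((-197)³ + 143274) = (1/466541 + 10175)*(-7645373 + 143274) = (1/466541 + 10175)*(-7502099) = (4747054676/466541)*(-7502099) = -35612874137764924/466541 ≈ -7.6334e+10)
1/P = 1/(-35612874137764924/466541) = -466541/35612874137764924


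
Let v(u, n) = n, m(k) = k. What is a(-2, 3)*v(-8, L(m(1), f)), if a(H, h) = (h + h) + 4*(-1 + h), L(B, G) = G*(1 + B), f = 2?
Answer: 56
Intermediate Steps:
a(H, h) = -4 + 6*h (a(H, h) = 2*h + (-4 + 4*h) = -4 + 6*h)
a(-2, 3)*v(-8, L(m(1), f)) = (-4 + 6*3)*(2*(1 + 1)) = (-4 + 18)*(2*2) = 14*4 = 56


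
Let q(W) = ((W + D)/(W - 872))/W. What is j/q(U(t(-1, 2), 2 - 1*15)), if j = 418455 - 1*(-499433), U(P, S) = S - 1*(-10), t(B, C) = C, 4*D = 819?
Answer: 3212608000/269 ≈ 1.1943e+7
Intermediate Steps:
D = 819/4 (D = (1/4)*819 = 819/4 ≈ 204.75)
U(P, S) = 10 + S (U(P, S) = S + 10 = 10 + S)
q(W) = (819/4 + W)/(W*(-872 + W)) (q(W) = ((W + 819/4)/(W - 872))/W = ((819/4 + W)/(-872 + W))/W = (819/4 + W)/(W*(-872 + W)))
j = 917888 (j = 418455 + 499433 = 917888)
j/q(U(t(-1, 2), 2 - 1*15)) = 917888/(((819/4 + (10 + (2 - 1*15)))/((10 + (2 - 1*15))*(-872 + (10 + (2 - 1*15)))))) = 917888/(((819/4 + (10 + (2 - 15)))/((10 + (2 - 15))*(-872 + (10 + (2 - 15)))))) = 917888/(((819/4 + (10 - 13))/((10 - 13)*(-872 + (10 - 13))))) = 917888/(((819/4 - 3)/((-3)*(-872 - 3)))) = 917888/((-1/3*807/4/(-875))) = 917888/((-1/3*(-1/875)*807/4)) = 917888/(269/3500) = 917888*(3500/269) = 3212608000/269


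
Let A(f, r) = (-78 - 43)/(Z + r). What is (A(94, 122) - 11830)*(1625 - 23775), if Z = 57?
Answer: 46906855650/179 ≈ 2.6205e+8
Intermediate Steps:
A(f, r) = -121/(57 + r) (A(f, r) = (-78 - 43)/(57 + r) = -121/(57 + r))
(A(94, 122) - 11830)*(1625 - 23775) = (-121/(57 + 122) - 11830)*(1625 - 23775) = (-121/179 - 11830)*(-22150) = -2117691/179*(-22150) = 46906855650/179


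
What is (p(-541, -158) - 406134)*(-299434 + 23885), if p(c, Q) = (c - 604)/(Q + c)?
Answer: 78224646975029/699 ≈ 1.1191e+11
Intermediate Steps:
p(c, Q) = (-604 + c)/(Q + c)
(p(-541, -158) - 406134)*(-299434 + 23885) = ((-604 - 541)/(-158 - 541) - 406134)*(-299434 + 23885) = (-1145/(-699) - 406134)*(-275549) = (-1/699*(-1145) - 406134)*(-275549) = (1145/699 - 406134)*(-275549) = -283886521/699*(-275549) = 78224646975029/699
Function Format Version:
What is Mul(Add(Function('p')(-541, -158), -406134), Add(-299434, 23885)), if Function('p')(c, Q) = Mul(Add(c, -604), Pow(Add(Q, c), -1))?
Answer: Rational(78224646975029, 699) ≈ 1.1191e+11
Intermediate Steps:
Function('p')(c, Q) = Mul(Pow(Add(Q, c), -1), Add(-604, c)) (Function('p')(c, Q) = Mul(Add(-604, c), Pow(Add(Q, c), -1)) = Mul(Pow(Add(Q, c), -1), Add(-604, c)))
Mul(Add(Function('p')(-541, -158), -406134), Add(-299434, 23885)) = Mul(Add(Mul(Pow(Add(-158, -541), -1), Add(-604, -541)), -406134), Add(-299434, 23885)) = Mul(Add(Mul(Pow(-699, -1), -1145), -406134), -275549) = Mul(Add(Mul(Rational(-1, 699), -1145), -406134), -275549) = Mul(Add(Rational(1145, 699), -406134), -275549) = Mul(Rational(-283886521, 699), -275549) = Rational(78224646975029, 699)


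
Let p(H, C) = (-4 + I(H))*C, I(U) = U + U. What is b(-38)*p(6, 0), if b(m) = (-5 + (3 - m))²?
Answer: 0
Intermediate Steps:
I(U) = 2*U
p(H, C) = C*(-4 + 2*H) (p(H, C) = (-4 + 2*H)*C = C*(-4 + 2*H))
b(m) = (-2 - m)²
b(-38)*p(6, 0) = (2 - 38)²*(2*0*(-2 + 6)) = (-36)²*(2*0*4) = 1296*0 = 0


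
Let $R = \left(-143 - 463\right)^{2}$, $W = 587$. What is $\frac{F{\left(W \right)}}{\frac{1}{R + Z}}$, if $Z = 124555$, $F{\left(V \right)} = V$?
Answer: $288681317$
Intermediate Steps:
$R = 367236$ ($R = \left(-606\right)^{2} = 367236$)
$\frac{F{\left(W \right)}}{\frac{1}{R + Z}} = \frac{587}{\frac{1}{367236 + 124555}} = \frac{587}{\frac{1}{491791}} = 587 \frac{1}{\frac{1}{491791}} = 587 \cdot 491791 = 288681317$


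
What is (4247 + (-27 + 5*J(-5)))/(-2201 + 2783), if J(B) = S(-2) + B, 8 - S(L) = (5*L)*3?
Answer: 4385/582 ≈ 7.5344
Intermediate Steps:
S(L) = 8 - 15*L (S(L) = 8 - 5*L*3 = 8 - 15*L)
J(B) = 38 + B (J(B) = (8 - 15*(-2)) + B = (8 + 30) + B = 38 + B)
(4247 + (-27 + 5*J(-5)))/(-2201 + 2783) = (4247 + (-27 + 5*(38 - 5)))/(-2201 + 2783) = (4247 + (-27 + 5*33))/582 = (4247 + (-27 + 165))*(1/582) = (4247 + 138)*(1/582) = 4385*(1/582) = 4385/582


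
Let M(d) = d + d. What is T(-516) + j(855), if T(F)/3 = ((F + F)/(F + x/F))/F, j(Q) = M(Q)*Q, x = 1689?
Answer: 130582994718/89315 ≈ 1.4621e+6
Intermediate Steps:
M(d) = 2*d
j(Q) = 2*Q² (j(Q) = (2*Q)*Q = 2*Q²)
T(F) = 6/(F + 1689/F) (T(F) = 3*(((F + F)/(F + 1689/F))/F) = 3*(((2*F)/(F + 1689/F))/F) = 3*((2*F/(F + 1689/F))/F) = 3*(2/(F + 1689/F)) = 6/(F + 1689/F))
T(-516) + j(855) = 6*(-516)/(1689 + (-516)²) + 2*855² = 6*(-516)/(1689 + 266256) + 2*731025 = 6*(-516)/267945 + 1462050 = 6*(-516)*(1/267945) + 1462050 = -1032/89315 + 1462050 = 130582994718/89315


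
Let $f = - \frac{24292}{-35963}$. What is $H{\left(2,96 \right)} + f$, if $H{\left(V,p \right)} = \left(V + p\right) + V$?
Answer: $\frac{3620592}{35963} \approx 100.68$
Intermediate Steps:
$f = \frac{24292}{35963}$ ($f = \left(-24292\right) \left(- \frac{1}{35963}\right) = \frac{24292}{35963} \approx 0.67547$)
$H{\left(V,p \right)} = p + 2 V$
$H{\left(2,96 \right)} + f = \left(96 + 2 \cdot 2\right) + \frac{24292}{35963} = \left(96 + 4\right) + \frac{24292}{35963} = 100 + \frac{24292}{35963} = \frac{3620592}{35963}$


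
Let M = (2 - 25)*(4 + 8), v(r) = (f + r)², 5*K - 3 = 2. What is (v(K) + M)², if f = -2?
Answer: 75625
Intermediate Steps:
K = 1 (K = ⅗ + (⅕)*2 = ⅗ + ⅖ = 1)
v(r) = (-2 + r)²
M = -276 (M = -23*12 = -276)
(v(K) + M)² = ((-2 + 1)² - 276)² = ((-1)² - 276)² = (1 - 276)² = (-275)² = 75625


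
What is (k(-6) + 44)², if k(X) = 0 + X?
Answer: 1444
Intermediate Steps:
k(X) = X
(k(-6) + 44)² = (-6 + 44)² = 38² = 1444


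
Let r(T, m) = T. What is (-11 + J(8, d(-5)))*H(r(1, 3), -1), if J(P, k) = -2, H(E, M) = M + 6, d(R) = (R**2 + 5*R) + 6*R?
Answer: -65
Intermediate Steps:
d(R) = R**2 + 11*R
H(E, M) = 6 + M
(-11 + J(8, d(-5)))*H(r(1, 3), -1) = (-11 - 2)*(6 - 1) = -13*5 = -65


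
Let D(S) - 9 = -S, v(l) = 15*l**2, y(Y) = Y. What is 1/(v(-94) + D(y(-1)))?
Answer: 1/132550 ≈ 7.5443e-6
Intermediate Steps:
D(S) = 9 - S
1/(v(-94) + D(y(-1))) = 1/(15*(-94)**2 + (9 - 1*(-1))) = 1/(15*8836 + (9 + 1)) = 1/(132540 + 10) = 1/132550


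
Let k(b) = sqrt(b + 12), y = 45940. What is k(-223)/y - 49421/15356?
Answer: -49421/15356 + I*sqrt(211)/45940 ≈ -3.2183 + 0.00031619*I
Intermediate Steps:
k(b) = sqrt(12 + b)
k(-223)/y - 49421/15356 = sqrt(12 - 223)/45940 - 49421/15356 = sqrt(-211)*(1/45940) - 49421*1/15356 = (I*sqrt(211))*(1/45940) - 49421/15356 = I*sqrt(211)/45940 - 49421/15356 = -49421/15356 + I*sqrt(211)/45940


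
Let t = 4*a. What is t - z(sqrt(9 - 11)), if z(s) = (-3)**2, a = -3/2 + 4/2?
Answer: -7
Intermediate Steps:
a = 1/2 (a = -3*1/2 + 4*(1/2) = -3/2 + 2 = 1/2 ≈ 0.50000)
z(s) = 9
t = 2 (t = 4*(1/2) = 2)
t - z(sqrt(9 - 11)) = 2 - 1*9 = 2 - 9 = -7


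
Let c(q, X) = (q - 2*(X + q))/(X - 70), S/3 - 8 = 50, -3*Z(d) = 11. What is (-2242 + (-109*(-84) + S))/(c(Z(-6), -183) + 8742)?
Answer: 5379792/6634069 ≈ 0.81093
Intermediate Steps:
Z(d) = -11/3 (Z(d) = -⅓*11 = -11/3)
S = 174 (S = 24 + 3*50 = 24 + 150 = 174)
c(q, X) = (-q - 2*X)/(-70 + X) (c(q, X) = (q + (-2*X - 2*q))/(-70 + X) = (-q - 2*X)/(-70 + X))
(-2242 + (-109*(-84) + S))/(c(Z(-6), -183) + 8742) = (-2242 + (-109*(-84) + 174))/((-1*(-11/3) - 2*(-183))/(-70 - 183) + 8742) = (-2242 + (9156 + 174))/((11/3 + 366)/(-253) + 8742) = (-2242 + 9330)/(-1/253*1109/3 + 8742) = 7088/(-1109/759 + 8742) = 7088/(6634069/759) = 7088*(759/6634069) = 5379792/6634069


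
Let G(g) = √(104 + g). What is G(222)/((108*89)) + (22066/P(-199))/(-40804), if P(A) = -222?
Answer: 11033/4529244 + √326/9612 ≈ 0.0043144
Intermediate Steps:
G(222)/((108*89)) + (22066/P(-199))/(-40804) = √(104 + 222)/((108*89)) + (22066/(-222))/(-40804) = √326/9612 + (22066*(-1/222))*(-1/40804) = √326*(1/9612) - 11033/111*(-1/40804) = √326/9612 + 11033/4529244 = 11033/4529244 + √326/9612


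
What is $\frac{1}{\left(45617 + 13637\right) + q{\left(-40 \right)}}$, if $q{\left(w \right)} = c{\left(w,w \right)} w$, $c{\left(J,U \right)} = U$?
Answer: $\frac{1}{60854} \approx 1.6433 \cdot 10^{-5}$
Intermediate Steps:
$q{\left(w \right)} = w^{2}$ ($q{\left(w \right)} = w w = w^{2}$)
$\frac{1}{\left(45617 + 13637\right) + q{\left(-40 \right)}} = \frac{1}{\left(45617 + 13637\right) + \left(-40\right)^{2}} = \frac{1}{59254 + 1600} = \frac{1}{60854}$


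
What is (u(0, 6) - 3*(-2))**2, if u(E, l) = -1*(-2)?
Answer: 64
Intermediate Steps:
u(E, l) = 2
(u(0, 6) - 3*(-2))**2 = (2 - 3*(-2))**2 = (2 + 6)**2 = 8**2 = 64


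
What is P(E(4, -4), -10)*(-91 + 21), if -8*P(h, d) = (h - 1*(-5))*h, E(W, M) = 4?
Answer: 315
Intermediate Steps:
P(h, d) = -h*(5 + h)/8 (P(h, d) = -(h - 1*(-5))*h/8 = -(h + 5)*h/8 = -(5 + h)*h/8 = -h*(5 + h)/8)
P(E(4, -4), -10)*(-91 + 21) = (-1/8*4*(5 + 4))*(-91 + 21) = -1/8*4*9*(-70) = -9/2*(-70) = 315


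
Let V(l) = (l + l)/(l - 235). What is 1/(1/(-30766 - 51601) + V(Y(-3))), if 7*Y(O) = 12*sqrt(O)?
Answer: 5638732059577/11723169982873 + 267845059761720*I*sqrt(3)/11723169982873 ≈ 0.48099 + 39.573*I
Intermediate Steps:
Y(O) = 12*sqrt(O)/7 (Y(O) = (12*sqrt(O))/7 = 12*sqrt(O)/7)
V(l) = 2*l/(-235 + l) (V(l) = (2*l)/(-235 + l) = 2*l/(-235 + l))
1/(1/(-30766 - 51601) + V(Y(-3))) = 1/(1/(-30766 - 51601) + 2*(12*sqrt(-3)/7)/(-235 + 12*sqrt(-3)/7)) = 1/(1/(-82367) + 2*(12*(I*sqrt(3))/7)/(-235 + 12*(I*sqrt(3))/7)) = 1/(-1/82367 + 2*(12*I*sqrt(3)/7)/(-235 + 12*I*sqrt(3)/7)) = 1/(-1/82367 + 24*I*sqrt(3)/(7*(-235 + 12*I*sqrt(3)/7)))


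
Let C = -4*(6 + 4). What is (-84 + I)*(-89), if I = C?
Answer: 11036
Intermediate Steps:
C = -40 (C = -4*10 = -40)
I = -40
(-84 + I)*(-89) = (-84 - 40)*(-89) = -124*(-89) = 11036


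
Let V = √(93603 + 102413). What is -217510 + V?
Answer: -217510 + 4*√12251 ≈ -2.1707e+5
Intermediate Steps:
V = 4*√12251 (V = √196016 = 4*√12251 ≈ 442.74)
-217510 + V = -217510 + 4*√12251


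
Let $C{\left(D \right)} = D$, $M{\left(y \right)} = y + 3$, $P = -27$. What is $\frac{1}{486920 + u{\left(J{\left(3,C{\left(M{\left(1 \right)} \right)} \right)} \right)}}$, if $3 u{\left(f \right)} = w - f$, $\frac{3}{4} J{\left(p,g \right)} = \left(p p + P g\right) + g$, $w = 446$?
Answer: $\frac{9}{4383998} \approx 2.0529 \cdot 10^{-6}$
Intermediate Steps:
$M{\left(y \right)} = 3 + y$
$J{\left(p,g \right)} = - \frac{104 g}{3} + \frac{4 p^{2}}{3}$ ($J{\left(p,g \right)} = \frac{4 \left(\left(p p - 27 g\right) + g\right)}{3} = \frac{4 \left(\left(p^{2} - 27 g\right) + g\right)}{3} = \frac{4 \left(p^{2} - 26 g\right)}{3} = - \frac{104 g}{3} + \frac{4 p^{2}}{3}$)
$u{\left(f \right)} = \frac{446}{3} - \frac{f}{3}$ ($u{\left(f \right)} = \frac{446 - f}{3} = \frac{446}{3} - \frac{f}{3}$)
$\frac{1}{486920 + u{\left(J{\left(3,C{\left(M{\left(1 \right)} \right)} \right)} \right)}} = \frac{1}{486920 + \left(\frac{446}{3} - \frac{- \frac{104 \left(3 + 1\right)}{3} + \frac{4 \cdot 3^{2}}{3}}{3}\right)} = \frac{1}{486920 + \left(\frac{446}{3} - \frac{\left(- \frac{104}{3}\right) 4 + \frac{4}{3} \cdot 9}{3}\right)} = \frac{1}{486920 + \left(\frac{446}{3} - \frac{- \frac{416}{3} + 12}{3}\right)} = \frac{1}{486920 + \left(\frac{446}{3} - - \frac{380}{9}\right)} = \frac{1}{486920 + \left(\frac{446}{3} + \frac{380}{9}\right)} = \frac{1}{486920 + \frac{1718}{9}} = \frac{1}{\frac{4383998}{9}} = \frac{9}{4383998}$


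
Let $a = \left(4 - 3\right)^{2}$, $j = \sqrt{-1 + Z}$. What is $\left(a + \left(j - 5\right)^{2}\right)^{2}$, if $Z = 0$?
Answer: $525 - 500 i \approx 525.0 - 500.0 i$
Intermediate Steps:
$j = i$ ($j = \sqrt{-1 + 0} = \sqrt{-1} = i \approx 1.0 i$)
$a = 1$ ($a = 1^{2} = 1$)
$\left(a + \left(j - 5\right)^{2}\right)^{2} = \left(1 + \left(i - 5\right)^{2}\right)^{2} = \left(1 + \left(-5 + i\right)^{2}\right)^{2}$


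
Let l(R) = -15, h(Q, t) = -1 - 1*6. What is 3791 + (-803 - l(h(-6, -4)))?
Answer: 3003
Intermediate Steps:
h(Q, t) = -7 (h(Q, t) = -1 - 6 = -7)
3791 + (-803 - l(h(-6, -4))) = 3791 + (-803 - 1*(-15)) = 3791 + (-803 + 15) = 3791 - 788 = 3003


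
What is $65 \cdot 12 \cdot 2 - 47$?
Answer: $1513$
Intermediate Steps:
$65 \cdot 12 \cdot 2 - 47 = 65 \cdot 24 - 47 = 1560 - 47 = 1513$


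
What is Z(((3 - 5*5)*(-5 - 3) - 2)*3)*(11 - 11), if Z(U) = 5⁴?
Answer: 0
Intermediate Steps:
Z(U) = 625
Z(((3 - 5*5)*(-5 - 3) - 2)*3)*(11 - 11) = 625*(11 - 11) = 625*0 = 0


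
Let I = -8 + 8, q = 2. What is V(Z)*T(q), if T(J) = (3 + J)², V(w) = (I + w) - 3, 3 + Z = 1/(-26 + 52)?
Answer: -3875/26 ≈ -149.04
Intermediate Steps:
I = 0
Z = -77/26 (Z = -3 + 1/(-26 + 52) = -3 + 1/26 = -77/26 ≈ -2.9615)
V(w) = -3 + w (V(w) = (0 + w) - 3 = w - 3 = -3 + w)
V(Z)*T(q) = (-3 - 77/26)*(3 + 2)² = -155/26*5² = -155/26*25 = -3875/26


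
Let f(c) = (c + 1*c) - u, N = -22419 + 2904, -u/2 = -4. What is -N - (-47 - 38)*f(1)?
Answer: 19005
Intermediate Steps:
u = 8 (u = -2*(-4) = 8)
N = -19515
f(c) = -8 + 2*c (f(c) = (c + 1*c) - 1*8 = (c + c) - 8 = 2*c - 8 = -8 + 2*c)
-N - (-47 - 38)*f(1) = -1*(-19515) - (-47 - 38)*(-8 + 2*1) = 19515 - (-85)*(-8 + 2) = 19515 - (-85)*(-6) = 19515 - 1*510 = 19515 - 510 = 19005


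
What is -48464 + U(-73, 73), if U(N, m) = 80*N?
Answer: -54304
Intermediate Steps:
-48464 + U(-73, 73) = -48464 + 80*(-73) = -48464 - 5840 = -54304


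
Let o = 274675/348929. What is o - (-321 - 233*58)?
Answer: 4827707390/348929 ≈ 13836.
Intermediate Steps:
o = 274675/348929 (o = 274675*(1/348929) = 274675/348929 ≈ 0.78719)
o - (-321 - 233*58) = 274675/348929 - (-321 - 233*58) = 274675/348929 - (-321 - 13514) = 274675/348929 - 1*(-13835) = 274675/348929 + 13835 = 4827707390/348929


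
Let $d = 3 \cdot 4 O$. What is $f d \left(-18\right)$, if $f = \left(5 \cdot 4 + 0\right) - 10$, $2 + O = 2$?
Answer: $0$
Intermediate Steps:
$O = 0$ ($O = -2 + 2 = 0$)
$d = 0$ ($d = 3 \cdot 4 \cdot 0 = 12 \cdot 0 = 0$)
$f = 10$ ($f = \left(20 + 0\right) - 10 = 20 - 10 = 10$)
$f d \left(-18\right) = 10 \cdot 0 \left(-18\right) = 0 \left(-18\right) = 0$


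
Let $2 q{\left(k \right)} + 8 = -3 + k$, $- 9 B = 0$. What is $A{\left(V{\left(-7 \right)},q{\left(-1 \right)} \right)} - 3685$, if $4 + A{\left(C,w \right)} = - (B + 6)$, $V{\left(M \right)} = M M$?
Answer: $-3695$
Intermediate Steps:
$B = 0$ ($B = \left(- \frac{1}{9}\right) 0 = 0$)
$V{\left(M \right)} = M^{2}$
$q{\left(k \right)} = - \frac{11}{2} + \frac{k}{2}$ ($q{\left(k \right)} = -4 + \frac{-3 + k}{2} = -4 + \left(- \frac{3}{2} + \frac{k}{2}\right) = - \frac{11}{2} + \frac{k}{2}$)
$A{\left(C,w \right)} = -10$ ($A{\left(C,w \right)} = -4 - \left(0 + 6\right) = -4 - 6 = -10$)
$A{\left(V{\left(-7 \right)},q{\left(-1 \right)} \right)} - 3685 = -10 - 3685 = -3695$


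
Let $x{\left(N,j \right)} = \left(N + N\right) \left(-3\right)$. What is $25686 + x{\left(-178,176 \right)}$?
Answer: $26754$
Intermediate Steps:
$x{\left(N,j \right)} = - 6 N$ ($x{\left(N,j \right)} = 2 N \left(-3\right) = - 6 N$)
$25686 + x{\left(-178,176 \right)} = 25686 - -1068 = 25686 + 1068 = 26754$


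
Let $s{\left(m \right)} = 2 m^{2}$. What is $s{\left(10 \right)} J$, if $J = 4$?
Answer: $800$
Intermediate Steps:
$s{\left(10 \right)} J = 2 \cdot 10^{2} \cdot 4 = 2 \cdot 100 \cdot 4 = 200 \cdot 4 = 800$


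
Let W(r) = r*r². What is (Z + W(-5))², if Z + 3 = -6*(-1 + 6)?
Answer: 24964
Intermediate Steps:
Z = -33 (Z = -3 - 6*(-1 + 6) = -3 - 6*5 = -3 - 30 = -33)
W(r) = r³
(Z + W(-5))² = (-33 + (-5)³)² = (-33 - 125)² = (-158)² = 24964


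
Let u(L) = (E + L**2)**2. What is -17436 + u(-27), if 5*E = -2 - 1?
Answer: 12828264/25 ≈ 5.1313e+5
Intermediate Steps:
E = -3/5 (E = (-2 - 1)/5 = (1/5)*(-3) = -3/5 ≈ -0.60000)
u(L) = (-3/5 + L**2)**2
-17436 + u(-27) = -17436 + (-3 + 5*(-27)**2)**2/25 = -17436 + (-3 + 5*729)**2/25 = -17436 + (-3 + 3645)**2/25 = -17436 + (1/25)*3642**2 = -17436 + (1/25)*13264164 = -17436 + 13264164/25 = 12828264/25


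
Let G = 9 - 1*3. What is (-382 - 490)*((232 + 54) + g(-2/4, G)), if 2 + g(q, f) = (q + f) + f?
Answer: -257676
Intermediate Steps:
G = 6 (G = 9 - 3 = 6)
g(q, f) = -2 + q + 2*f (g(q, f) = -2 + ((q + f) + f) = -2 + ((f + q) + f) = -2 + (q + 2*f) = -2 + q + 2*f)
(-382 - 490)*((232 + 54) + g(-2/4, G)) = (-382 - 490)*((232 + 54) + (-2 - 2/4 + 2*6)) = -872*(286 + (-2 - 2*1/4 + 12)) = -872*(286 + (-2 - 1/2 + 12)) = -872*(286 + 19/2) = -872*591/2 = -257676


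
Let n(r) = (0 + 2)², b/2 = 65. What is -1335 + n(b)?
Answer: -1331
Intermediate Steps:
b = 130 (b = 2*65 = 130)
n(r) = 4 (n(r) = 2² = 4)
-1335 + n(b) = -1335 + 4 = -1331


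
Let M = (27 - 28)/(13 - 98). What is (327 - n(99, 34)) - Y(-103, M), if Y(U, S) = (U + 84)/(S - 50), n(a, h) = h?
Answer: 1243342/4249 ≈ 292.62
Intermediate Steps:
M = 1/85 (M = -1/(-85) = -1*(-1/85) = 1/85 ≈ 0.011765)
Y(U, S) = (84 + U)/(-50 + S)
(327 - n(99, 34)) - Y(-103, M) = (327 - 1*34) - (84 - 103)/(-50 + 1/85) = (327 - 34) - (-19)/(-4249/85) = 293 - (-85)*(-19)/4249 = 293 - 1*1615/4249 = 293 - 1615/4249 = 1243342/4249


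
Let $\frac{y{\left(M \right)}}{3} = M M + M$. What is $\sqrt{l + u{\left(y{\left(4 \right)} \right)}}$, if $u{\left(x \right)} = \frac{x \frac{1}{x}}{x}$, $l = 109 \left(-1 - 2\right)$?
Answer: $\frac{i \sqrt{294285}}{30} \approx 18.083 i$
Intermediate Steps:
$l = -327$ ($l = 109 \left(-3\right) = -327$)
$y{\left(M \right)} = 3 M + 3 M^{2}$ ($y{\left(M \right)} = 3 \left(M M + M\right) = 3 \left(M^{2} + M\right) = 3 \left(M + M^{2}\right) = 3 M + 3 M^{2}$)
$u{\left(x \right)} = \frac{1}{x}$ ($u{\left(x \right)} = 1 \frac{1}{x} = \frac{1}{x}$)
$\sqrt{l + u{\left(y{\left(4 \right)} \right)}} = \sqrt{-327 + \frac{1}{3 \cdot 4 \left(1 + 4\right)}} = \sqrt{-327 + \frac{1}{3 \cdot 4 \cdot 5}} = \sqrt{-327 + \frac{1}{60}} = \sqrt{- \frac{19619}{60}} = \frac{i \sqrt{294285}}{30}$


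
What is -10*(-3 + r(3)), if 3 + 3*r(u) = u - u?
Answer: 40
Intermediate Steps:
r(u) = -1 (r(u) = -1 + (u - u)/3 = -1 + (1/3)*0 = -1 + 0 = -1)
-10*(-3 + r(3)) = -10*(-3 - 1) = -10*(-4) = 40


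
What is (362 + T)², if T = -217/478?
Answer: 29866406761/228484 ≈ 1.3072e+5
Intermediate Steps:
T = -217/478 (T = -217*1/478 = -217/478 ≈ -0.45397)
(362 + T)² = (362 - 217/478)² = (172819/478)² = 29866406761/228484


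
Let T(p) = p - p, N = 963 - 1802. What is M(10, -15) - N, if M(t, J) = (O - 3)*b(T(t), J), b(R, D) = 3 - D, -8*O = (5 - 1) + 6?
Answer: 1525/2 ≈ 762.50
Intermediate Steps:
N = -839
T(p) = 0
O = -5/4 (O = -((5 - 1) + 6)/8 = -(4 + 6)/8 = -⅛*10 = -5/4 ≈ -1.2500)
M(t, J) = -51/4 + 17*J/4 (M(t, J) = (-5/4 - 3)*(3 - J) = -17*(3 - J)/4 = -51/4 + 17*J/4)
M(10, -15) - N = (-51/4 + (17/4)*(-15)) - 1*(-839) = (-51/4 - 255/4) + 839 = -153/2 + 839 = 1525/2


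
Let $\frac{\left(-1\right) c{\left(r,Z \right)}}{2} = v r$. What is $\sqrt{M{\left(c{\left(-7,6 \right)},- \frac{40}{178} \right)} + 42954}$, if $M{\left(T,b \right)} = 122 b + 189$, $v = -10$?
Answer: $\frac{\sqrt{341518543}}{89} \approx 207.64$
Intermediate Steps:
$c{\left(r,Z \right)} = 20 r$ ($c{\left(r,Z \right)} = - 2 \left(- 10 r\right) = 20 r$)
$M{\left(T,b \right)} = 189 + 122 b$
$\sqrt{M{\left(c{\left(-7,6 \right)},- \frac{40}{178} \right)} + 42954} = \sqrt{\left(189 + 122 \left(- \frac{40}{178}\right)\right) + 42954} = \sqrt{\left(189 + 122 \left(\left(-40\right) \frac{1}{178}\right)\right) + 42954} = \sqrt{\left(189 + 122 \left(- \frac{20}{89}\right)\right) + 42954} = \sqrt{\left(189 - \frac{2440}{89}\right) + 42954} = \sqrt{\frac{14381}{89} + 42954} = \sqrt{\frac{3837287}{89}} = \frac{\sqrt{341518543}}{89}$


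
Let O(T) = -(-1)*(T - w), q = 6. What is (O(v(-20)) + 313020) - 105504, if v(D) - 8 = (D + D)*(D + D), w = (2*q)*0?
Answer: 209124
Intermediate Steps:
w = 0 (w = (2*6)*0 = 12*0 = 0)
v(D) = 8 + 4*D² (v(D) = 8 + (D + D)*(D + D) = 8 + (2*D)*(2*D) = 8 + 4*D²)
O(T) = T (O(T) = -(-1)*(T - 1*0) = -(-1)*(T + 0) = -(-1)*T = T)
(O(v(-20)) + 313020) - 105504 = ((8 + 4*(-20)²) + 313020) - 105504 = ((8 + 4*400) + 313020) - 105504 = ((8 + 1600) + 313020) - 105504 = (1608 + 313020) - 105504 = 314628 - 105504 = 209124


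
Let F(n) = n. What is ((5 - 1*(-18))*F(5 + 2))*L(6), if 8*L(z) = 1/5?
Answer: 161/40 ≈ 4.0250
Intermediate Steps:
L(z) = 1/40 (L(z) = (1/8)/5 = (1/8)*(1/5) = 1/40)
((5 - 1*(-18))*F(5 + 2))*L(6) = ((5 - 1*(-18))*(5 + 2))*(1/40) = ((5 + 18)*7)*(1/40) = (23*7)*(1/40) = 161*(1/40) = 161/40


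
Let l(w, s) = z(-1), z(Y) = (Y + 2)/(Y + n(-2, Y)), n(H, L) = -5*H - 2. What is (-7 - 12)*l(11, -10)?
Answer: -19/7 ≈ -2.7143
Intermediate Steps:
n(H, L) = -2 - 5*H
z(Y) = (2 + Y)/(8 + Y) (z(Y) = (Y + 2)/(Y + (-2 - 5*(-2))) = (2 + Y)/(Y + (-2 + 10)) = (2 + Y)/(Y + 8) = (2 + Y)/(8 + Y))
l(w, s) = ⅐ (l(w, s) = (2 - 1)/(8 - 1) = 1/7 = (⅐)*1 = ⅐)
(-7 - 12)*l(11, -10) = (-7 - 12)*(⅐) = -19*⅐ = -19/7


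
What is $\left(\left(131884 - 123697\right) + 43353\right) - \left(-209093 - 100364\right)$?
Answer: $360997$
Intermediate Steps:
$\left(\left(131884 - 123697\right) + 43353\right) - \left(-209093 - 100364\right) = \left(8187 + 43353\right) - \left(-209093 - 100364\right) = 51540 - -309457 = 51540 + 309457 = 360997$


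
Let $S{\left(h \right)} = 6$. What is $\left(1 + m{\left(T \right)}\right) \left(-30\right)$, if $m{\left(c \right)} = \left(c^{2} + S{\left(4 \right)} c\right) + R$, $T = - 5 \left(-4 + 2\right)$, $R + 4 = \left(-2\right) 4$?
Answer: $-4470$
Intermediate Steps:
$R = -12$ ($R = -4 - 8 = -12$)
$T = 10$ ($T = \left(-5\right) \left(-2\right) = 10$)
$m{\left(c \right)} = -12 + c^{2} + 6 c$ ($m{\left(c \right)} = \left(c^{2} + 6 c\right) - 12 = -12 + c^{2} + 6 c$)
$\left(1 + m{\left(T \right)}\right) \left(-30\right) = \left(1 + \left(-12 + 10^{2} + 6 \cdot 10\right)\right) \left(-30\right) = \left(1 + \left(-12 + 100 + 60\right)\right) \left(-30\right) = \left(1 + 148\right) \left(-30\right) = 149 \left(-30\right) = -4470$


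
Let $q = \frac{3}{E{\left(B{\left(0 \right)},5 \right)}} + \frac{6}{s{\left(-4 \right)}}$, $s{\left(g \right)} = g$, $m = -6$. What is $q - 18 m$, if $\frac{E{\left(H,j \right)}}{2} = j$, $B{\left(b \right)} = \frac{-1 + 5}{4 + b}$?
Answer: $\frac{534}{5} \approx 106.8$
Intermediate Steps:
$B{\left(b \right)} = \frac{4}{4 + b}$
$E{\left(H,j \right)} = 2 j$
$q = - \frac{6}{5}$ ($q = \frac{3}{2 \cdot 5} + \frac{6}{-4} = \frac{3}{10} + 6 \left(- \frac{1}{4}\right) = 3 \cdot \frac{1}{10} - \frac{3}{2} = \frac{3}{10} - \frac{3}{2} = - \frac{6}{5} \approx -1.2$)
$q - 18 m = - \frac{6}{5} - -108 = - \frac{6}{5} + 108 = \frac{534}{5}$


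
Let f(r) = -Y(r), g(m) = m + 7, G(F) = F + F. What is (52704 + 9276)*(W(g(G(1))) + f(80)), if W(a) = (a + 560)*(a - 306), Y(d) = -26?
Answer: -10472574660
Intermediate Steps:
G(F) = 2*F
g(m) = 7 + m
W(a) = (-306 + a)*(560 + a) (W(a) = (560 + a)*(-306 + a) = (-306 + a)*(560 + a))
f(r) = 26 (f(r) = -1*(-26) = 26)
(52704 + 9276)*(W(g(G(1))) + f(80)) = (52704 + 9276)*((-171360 + (7 + 2*1)² + 254*(7 + 2*1)) + 26) = 61980*((-171360 + (7 + 2)² + 254*(7 + 2)) + 26) = 61980*((-171360 + 9² + 254*9) + 26) = 61980*((-171360 + 81 + 2286) + 26) = 61980*(-168993 + 26) = 61980*(-168967) = -10472574660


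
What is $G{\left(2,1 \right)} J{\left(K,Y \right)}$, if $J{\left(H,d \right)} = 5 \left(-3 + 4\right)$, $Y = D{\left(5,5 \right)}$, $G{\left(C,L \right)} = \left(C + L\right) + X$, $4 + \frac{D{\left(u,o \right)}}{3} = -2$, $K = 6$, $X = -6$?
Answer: $-15$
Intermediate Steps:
$D{\left(u,o \right)} = -18$ ($D{\left(u,o \right)} = -12 + 3 \left(-2\right) = -12 - 6 = -18$)
$G{\left(C,L \right)} = -6 + C + L$ ($G{\left(C,L \right)} = \left(C + L\right) - 6 = -6 + C + L$)
$Y = -18$
$J{\left(H,d \right)} = 5$ ($J{\left(H,d \right)} = 5 \cdot 1 = 5$)
$G{\left(2,1 \right)} J{\left(K,Y \right)} = \left(-6 + 2 + 1\right) 5 = \left(-3\right) 5 = -15$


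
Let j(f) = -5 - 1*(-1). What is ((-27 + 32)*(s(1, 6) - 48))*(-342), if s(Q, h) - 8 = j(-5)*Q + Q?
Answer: 73530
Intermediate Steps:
j(f) = -4 (j(f) = -5 + 1 = -4)
s(Q, h) = 8 - 3*Q (s(Q, h) = 8 + (-4*Q + Q) = 8 - 3*Q)
((-27 + 32)*(s(1, 6) - 48))*(-342) = ((-27 + 32)*((8 - 3*1) - 48))*(-342) = (5*((8 - 3) - 48))*(-342) = (5*(5 - 48))*(-342) = (5*(-43))*(-342) = -215*(-342) = 73530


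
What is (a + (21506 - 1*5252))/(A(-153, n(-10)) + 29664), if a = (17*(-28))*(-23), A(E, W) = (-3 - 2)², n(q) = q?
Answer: 27202/29689 ≈ 0.91623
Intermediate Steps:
A(E, W) = 25 (A(E, W) = (-5)² = 25)
a = 10948 (a = -476*(-23) = 10948)
(a + (21506 - 1*5252))/(A(-153, n(-10)) + 29664) = (10948 + (21506 - 1*5252))/(25 + 29664) = (10948 + (21506 - 5252))/29689 = (10948 + 16254)*(1/29689) = 27202*(1/29689) = 27202/29689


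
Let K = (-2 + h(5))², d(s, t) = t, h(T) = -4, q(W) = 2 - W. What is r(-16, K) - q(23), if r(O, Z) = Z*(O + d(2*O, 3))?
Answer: -447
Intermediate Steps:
K = 36 (K = (-2 - 4)² = (-6)² = 36)
r(O, Z) = Z*(3 + O) (r(O, Z) = Z*(O + 3) = Z*(3 + O))
r(-16, K) - q(23) = 36*(3 - 16) - (2 - 1*23) = 36*(-13) - (2 - 23) = -468 - 1*(-21) = -468 + 21 = -447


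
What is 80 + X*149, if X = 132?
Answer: 19748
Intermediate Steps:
80 + X*149 = 80 + 132*149 = 80 + 19668 = 19748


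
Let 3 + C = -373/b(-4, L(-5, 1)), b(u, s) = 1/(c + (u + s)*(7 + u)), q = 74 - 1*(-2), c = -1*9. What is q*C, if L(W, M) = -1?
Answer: 680124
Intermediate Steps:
c = -9
q = 76 (q = 74 + 2 = 76)
b(u, s) = 1/(-9 + (7 + u)*(s + u)) (b(u, s) = 1/(-9 + (u + s)*(7 + u)) = 1/(-9 + (s + u)*(7 + u)) = 1/(-9 + (7 + u)*(s + u)))
C = 8949 (C = -3 - 373/(1/(-9 + (-4)² + 7*(-1) + 7*(-4) - 1*(-4))) = -3 - 373/(1/(-9 + 16 - 7 - 28 + 4)) = -3 - 373/(1/(-24)) = -3 - 373/(-1/24) = -3 - 373*(-24) = -3 + 8952 = 8949)
q*C = 76*8949 = 680124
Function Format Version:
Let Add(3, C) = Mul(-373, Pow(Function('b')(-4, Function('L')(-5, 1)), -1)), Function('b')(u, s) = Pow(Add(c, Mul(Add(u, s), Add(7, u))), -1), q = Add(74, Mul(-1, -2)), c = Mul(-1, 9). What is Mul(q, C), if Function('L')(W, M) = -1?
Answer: 680124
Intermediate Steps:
c = -9
q = 76 (q = Add(74, 2) = 76)
Function('b')(u, s) = Pow(Add(-9, Mul(Add(7, u), Add(s, u))), -1) (Function('b')(u, s) = Pow(Add(-9, Mul(Add(u, s), Add(7, u))), -1) = Pow(Add(-9, Mul(Add(s, u), Add(7, u))), -1) = Pow(Add(-9, Mul(Add(7, u), Add(s, u))), -1))
C = 8949 (C = Add(-3, Mul(-373, Pow(Pow(Add(-9, Pow(-4, 2), Mul(7, -1), Mul(7, -4), Mul(-1, -4)), -1), -1))) = Add(-3, Mul(-373, Pow(Pow(Add(-9, 16, -7, -28, 4), -1), -1))) = Add(-3, Mul(-373, Pow(Pow(-24, -1), -1))) = Add(-3, Mul(-373, Pow(Rational(-1, 24), -1))) = Add(-3, Mul(-373, -24)) = Add(-3, 8952) = 8949)
Mul(q, C) = Mul(76, 8949) = 680124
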